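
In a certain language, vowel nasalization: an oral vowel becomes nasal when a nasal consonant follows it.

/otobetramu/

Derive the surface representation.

/a/ before nasal /m/ → [ã]

[otobetrãmu]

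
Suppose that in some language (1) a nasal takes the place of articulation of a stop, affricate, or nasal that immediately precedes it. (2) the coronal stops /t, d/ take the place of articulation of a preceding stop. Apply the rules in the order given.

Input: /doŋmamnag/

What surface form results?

Rule 1: /m/ after /ŋ/ (velar) → [ŋ]
Rule 1: /n/ after /m/ (labial) → [m]
After rule 1: doŋŋammag
Rule 2: no segment meets the rule's conditions; no change.

[doŋŋammag]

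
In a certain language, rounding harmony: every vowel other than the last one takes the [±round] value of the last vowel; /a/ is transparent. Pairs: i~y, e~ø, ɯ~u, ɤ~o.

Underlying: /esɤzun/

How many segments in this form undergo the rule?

2

/e/ harmonizes with /u/ ([+round]) → [ø]
/ɤ/ harmonizes with /u/ ([+round]) → [o]
2 segments change.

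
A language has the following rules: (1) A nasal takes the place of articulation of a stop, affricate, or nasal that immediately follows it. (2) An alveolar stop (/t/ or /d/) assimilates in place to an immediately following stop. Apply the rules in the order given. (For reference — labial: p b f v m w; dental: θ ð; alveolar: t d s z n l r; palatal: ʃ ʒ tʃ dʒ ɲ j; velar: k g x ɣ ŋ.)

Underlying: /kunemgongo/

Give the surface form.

Rule 1: /m/ before /g/ (velar) → [ŋ]
Rule 1: /n/ before /g/ (velar) → [ŋ]
After rule 1: kuneŋgoŋgo
Rule 2: no segment meets the rule's conditions; no change.

[kuneŋgoŋgo]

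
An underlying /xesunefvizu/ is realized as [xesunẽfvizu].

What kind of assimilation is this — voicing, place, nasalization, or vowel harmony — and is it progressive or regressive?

/e/→[ẽ].
Each target copies a feature from the preceding segment, so the direction is progressive.

nasalization, progressive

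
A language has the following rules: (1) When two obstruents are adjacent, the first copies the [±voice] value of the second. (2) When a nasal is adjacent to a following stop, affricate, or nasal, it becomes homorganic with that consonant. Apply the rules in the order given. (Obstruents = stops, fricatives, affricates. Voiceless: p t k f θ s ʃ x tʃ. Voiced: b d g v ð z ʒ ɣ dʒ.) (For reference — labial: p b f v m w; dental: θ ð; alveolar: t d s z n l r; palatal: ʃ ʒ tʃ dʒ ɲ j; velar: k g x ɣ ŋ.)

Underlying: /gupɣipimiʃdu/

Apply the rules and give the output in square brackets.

[gubɣipimiʒdu]

Rule 1: /p/ before /ɣ/ (voiced) → [b]
Rule 1: /ʃ/ before /d/ (voiced) → [ʒ]
After rule 1: gubɣipimiʒdu
Rule 2: no segment meets the rule's conditions; no change.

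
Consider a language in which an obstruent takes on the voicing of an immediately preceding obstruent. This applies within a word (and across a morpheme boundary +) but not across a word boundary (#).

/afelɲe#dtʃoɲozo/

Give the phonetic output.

/tʃ/ after /d/ (voiced) → [dʒ]

[afelɲe#ddʒoɲozo]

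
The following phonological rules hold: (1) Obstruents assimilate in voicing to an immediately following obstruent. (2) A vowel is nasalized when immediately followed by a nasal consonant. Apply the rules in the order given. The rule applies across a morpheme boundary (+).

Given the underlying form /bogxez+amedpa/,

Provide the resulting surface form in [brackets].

Rule 1: /g/ before /x/ (voiceless) → [k]
Rule 1: /d/ before /p/ (voiceless) → [t]
After rule 1: bokxez+ametpa
Rule 2: /a/ before nasal /m/ → [ã]

[bokxez+ãmetpa]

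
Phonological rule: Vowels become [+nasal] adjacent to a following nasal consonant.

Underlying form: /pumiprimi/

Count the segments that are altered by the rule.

2

/u/ before nasal /m/ → [ũ]
/i/ before nasal /m/ → [ĩ]
2 segments change.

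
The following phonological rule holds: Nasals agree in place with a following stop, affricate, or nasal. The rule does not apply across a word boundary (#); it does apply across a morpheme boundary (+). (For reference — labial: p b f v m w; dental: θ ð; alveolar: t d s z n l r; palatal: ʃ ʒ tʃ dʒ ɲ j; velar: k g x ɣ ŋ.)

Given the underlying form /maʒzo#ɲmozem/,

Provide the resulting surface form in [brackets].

[maʒzo#mmozem]

/ɲ/ before /m/ (labial) → [m]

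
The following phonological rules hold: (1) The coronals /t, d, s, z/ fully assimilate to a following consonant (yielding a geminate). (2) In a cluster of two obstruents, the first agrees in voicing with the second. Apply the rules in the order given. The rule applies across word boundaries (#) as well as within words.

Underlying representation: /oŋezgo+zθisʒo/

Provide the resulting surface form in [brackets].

Rule 1: /z/ before /g/ → [g] (total assimilation)
Rule 1: /z/ before /θ/ → [θ] (total assimilation)
Rule 1: /s/ before /ʒ/ → [ʒ] (total assimilation)
After rule 1: oŋeggo+θθiʒʒo
Rule 2: no segment meets the rule's conditions; no change.

[oŋeggo+θθiʒʒo]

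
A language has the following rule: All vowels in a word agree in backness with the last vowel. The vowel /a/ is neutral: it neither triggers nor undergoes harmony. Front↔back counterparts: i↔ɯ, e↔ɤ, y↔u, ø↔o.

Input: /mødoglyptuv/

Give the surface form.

[modogluptuv]

/ø/ harmonizes with /u/ ([+back]) → [o]
/y/ harmonizes with /u/ ([+back]) → [u]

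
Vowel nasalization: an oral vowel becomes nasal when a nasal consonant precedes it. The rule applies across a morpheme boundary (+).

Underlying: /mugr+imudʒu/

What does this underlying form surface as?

/u/ after nasal /m/ → [ũ]
/u/ after nasal /m/ → [ũ]

[mũgr+imũdʒu]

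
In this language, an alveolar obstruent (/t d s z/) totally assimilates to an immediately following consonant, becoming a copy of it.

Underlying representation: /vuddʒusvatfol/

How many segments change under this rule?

/d/ before /dʒ/ → [dʒ] (total assimilation)
/s/ before /v/ → [v] (total assimilation)
/t/ before /f/ → [f] (total assimilation)
3 segments change.

3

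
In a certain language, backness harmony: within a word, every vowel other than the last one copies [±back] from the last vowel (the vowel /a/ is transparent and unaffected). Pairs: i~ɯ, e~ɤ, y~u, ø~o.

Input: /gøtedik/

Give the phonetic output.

no segment meets the rule's conditions; no change.

[gøtedik]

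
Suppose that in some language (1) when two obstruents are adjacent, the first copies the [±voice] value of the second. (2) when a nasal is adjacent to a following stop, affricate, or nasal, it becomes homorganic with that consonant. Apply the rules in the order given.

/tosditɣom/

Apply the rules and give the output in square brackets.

[tozdidɣom]

Rule 1: /s/ before /d/ (voiced) → [z]
Rule 1: /t/ before /ɣ/ (voiced) → [d]
After rule 1: tozdidɣom
Rule 2: no segment meets the rule's conditions; no change.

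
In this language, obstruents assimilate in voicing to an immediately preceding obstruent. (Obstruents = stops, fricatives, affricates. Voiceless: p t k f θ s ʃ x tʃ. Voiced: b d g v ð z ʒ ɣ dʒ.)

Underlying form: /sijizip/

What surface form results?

[sijizip]

no segment meets the rule's conditions; no change.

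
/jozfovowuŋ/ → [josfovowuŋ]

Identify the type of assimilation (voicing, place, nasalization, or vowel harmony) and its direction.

/z/→[s].
Each target copies a feature from the following segment, so the direction is regressive.

voicing assimilation, regressive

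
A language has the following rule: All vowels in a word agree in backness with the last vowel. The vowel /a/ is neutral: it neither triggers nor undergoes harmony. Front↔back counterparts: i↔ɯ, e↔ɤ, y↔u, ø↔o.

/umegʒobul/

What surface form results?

[umɤgʒobul]

/e/ harmonizes with /u/ ([+back]) → [ɤ]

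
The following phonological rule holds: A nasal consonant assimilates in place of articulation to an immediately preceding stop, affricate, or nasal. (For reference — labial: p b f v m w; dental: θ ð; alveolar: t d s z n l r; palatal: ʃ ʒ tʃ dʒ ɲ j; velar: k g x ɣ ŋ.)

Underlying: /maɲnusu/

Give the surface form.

[maɲɲusu]

/n/ after /ɲ/ (palatal) → [ɲ]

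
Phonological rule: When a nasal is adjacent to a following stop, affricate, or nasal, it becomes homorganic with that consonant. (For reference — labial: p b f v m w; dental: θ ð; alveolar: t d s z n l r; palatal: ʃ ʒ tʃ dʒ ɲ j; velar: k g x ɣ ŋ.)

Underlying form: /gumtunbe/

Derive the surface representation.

[guntumbe]

/m/ before /t/ (alveolar) → [n]
/n/ before /b/ (labial) → [m]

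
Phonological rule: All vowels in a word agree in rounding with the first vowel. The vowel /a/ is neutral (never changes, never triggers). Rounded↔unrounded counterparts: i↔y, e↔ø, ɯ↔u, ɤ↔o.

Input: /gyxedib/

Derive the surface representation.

[gyxødyb]

/e/ harmonizes with /y/ ([+round]) → [ø]
/i/ harmonizes with /y/ ([+round]) → [y]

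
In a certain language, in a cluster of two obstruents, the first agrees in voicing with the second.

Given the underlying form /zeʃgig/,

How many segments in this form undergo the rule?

1

/ʃ/ before /g/ (voiced) → [ʒ]
1 segment changes.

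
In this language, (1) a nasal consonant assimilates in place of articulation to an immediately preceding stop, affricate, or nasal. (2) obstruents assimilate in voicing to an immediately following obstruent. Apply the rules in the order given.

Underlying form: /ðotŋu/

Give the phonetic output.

[ðotnu]

Rule 1: /ŋ/ after /t/ (alveolar) → [n]
After rule 1: ðotnu
Rule 2: no segment meets the rule's conditions; no change.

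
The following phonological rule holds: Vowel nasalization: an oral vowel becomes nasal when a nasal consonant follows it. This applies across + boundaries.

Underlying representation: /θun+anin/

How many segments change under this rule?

3

/u/ before nasal /n/ → [ũ]
/a/ before nasal /n/ → [ã]
/i/ before nasal /n/ → [ĩ]
3 segments change.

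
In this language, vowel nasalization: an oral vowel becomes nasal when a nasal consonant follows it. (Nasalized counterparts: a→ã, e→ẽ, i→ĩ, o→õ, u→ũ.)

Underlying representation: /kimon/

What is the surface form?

[kĩmõn]

/i/ before nasal /m/ → [ĩ]
/o/ before nasal /n/ → [õ]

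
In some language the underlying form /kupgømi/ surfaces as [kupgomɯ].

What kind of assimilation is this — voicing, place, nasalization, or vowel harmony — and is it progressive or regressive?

vowel harmony, progressive

/ø/→[o] /i/→[ɯ].
Vowels agree with the first vowel, so the harmony is progressive.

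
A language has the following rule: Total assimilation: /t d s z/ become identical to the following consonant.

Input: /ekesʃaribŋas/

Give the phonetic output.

[ekeʃʃaribŋas]

/s/ before /ʃ/ → [ʃ] (total assimilation)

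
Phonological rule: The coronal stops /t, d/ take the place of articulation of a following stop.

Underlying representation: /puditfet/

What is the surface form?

[puditfet]

no segment meets the rule's conditions; no change.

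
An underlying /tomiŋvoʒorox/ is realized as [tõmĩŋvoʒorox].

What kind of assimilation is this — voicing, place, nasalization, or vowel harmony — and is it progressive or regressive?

/o/→[õ] /i/→[ĩ].
Each target copies a feature from the following segment, so the direction is regressive.

nasalization, regressive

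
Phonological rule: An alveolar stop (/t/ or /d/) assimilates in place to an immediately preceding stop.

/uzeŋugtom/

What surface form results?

[uzeŋugkom]

/t/ after /g/ (velar) → [k]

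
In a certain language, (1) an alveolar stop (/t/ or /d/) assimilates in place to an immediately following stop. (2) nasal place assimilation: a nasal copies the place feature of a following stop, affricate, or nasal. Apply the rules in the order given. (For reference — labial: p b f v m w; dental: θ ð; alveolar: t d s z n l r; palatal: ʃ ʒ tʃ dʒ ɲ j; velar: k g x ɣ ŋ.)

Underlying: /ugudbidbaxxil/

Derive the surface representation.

[ugubbibbaxxil]

Rule 1: /d/ before /b/ (labial) → [b]
Rule 1: /d/ before /b/ (labial) → [b]
After rule 1: ugubbibbaxxil
Rule 2: no segment meets the rule's conditions; no change.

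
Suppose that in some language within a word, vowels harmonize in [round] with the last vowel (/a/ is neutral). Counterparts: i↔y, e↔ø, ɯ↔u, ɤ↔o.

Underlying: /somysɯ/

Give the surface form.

/o/ harmonizes with /ɯ/ ([-round]) → [ɤ]
/y/ harmonizes with /ɯ/ ([-round]) → [i]

[sɤmisɯ]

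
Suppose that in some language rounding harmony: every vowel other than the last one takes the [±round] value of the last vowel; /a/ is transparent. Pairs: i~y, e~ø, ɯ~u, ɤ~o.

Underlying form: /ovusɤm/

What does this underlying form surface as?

[ɤvɯsɤm]

/o/ harmonizes with /ɤ/ ([-round]) → [ɤ]
/u/ harmonizes with /ɤ/ ([-round]) → [ɯ]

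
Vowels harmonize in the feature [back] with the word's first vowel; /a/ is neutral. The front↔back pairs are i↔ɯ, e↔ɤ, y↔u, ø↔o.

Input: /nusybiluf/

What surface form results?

/y/ harmonizes with /u/ ([+back]) → [u]
/i/ harmonizes with /u/ ([+back]) → [ɯ]

[nusubɯluf]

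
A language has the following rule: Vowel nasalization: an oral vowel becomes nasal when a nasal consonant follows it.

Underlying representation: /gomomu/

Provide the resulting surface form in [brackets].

[gõmõmu]

/o/ before nasal /m/ → [õ]
/o/ before nasal /m/ → [õ]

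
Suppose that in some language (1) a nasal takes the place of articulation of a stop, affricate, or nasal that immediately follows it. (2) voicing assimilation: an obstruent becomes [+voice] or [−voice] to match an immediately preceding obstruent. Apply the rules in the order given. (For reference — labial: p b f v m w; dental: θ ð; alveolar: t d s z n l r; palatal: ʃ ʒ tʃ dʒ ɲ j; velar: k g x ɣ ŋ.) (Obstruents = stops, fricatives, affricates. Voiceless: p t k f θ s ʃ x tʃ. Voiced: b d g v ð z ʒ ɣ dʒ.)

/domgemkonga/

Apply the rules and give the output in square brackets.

[doŋgeŋkoŋga]

Rule 1: /m/ before /g/ (velar) → [ŋ]
Rule 1: /m/ before /k/ (velar) → [ŋ]
Rule 1: /n/ before /g/ (velar) → [ŋ]
After rule 1: doŋgeŋkoŋga
Rule 2: no segment meets the rule's conditions; no change.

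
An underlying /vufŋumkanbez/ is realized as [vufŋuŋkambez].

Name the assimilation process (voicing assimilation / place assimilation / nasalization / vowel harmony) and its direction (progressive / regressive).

/m/→[ŋ] /n/→[m].
Each target copies a feature from the following segment, so the direction is regressive.

place assimilation, regressive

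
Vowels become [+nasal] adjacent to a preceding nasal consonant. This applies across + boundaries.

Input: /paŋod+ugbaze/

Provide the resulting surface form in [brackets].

[paŋõd+ugbaze]

/o/ after nasal /ŋ/ → [õ]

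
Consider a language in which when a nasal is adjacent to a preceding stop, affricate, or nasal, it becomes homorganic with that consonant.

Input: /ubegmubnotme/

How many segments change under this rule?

3

/m/ after /g/ (velar) → [ŋ]
/n/ after /b/ (labial) → [m]
/m/ after /t/ (alveolar) → [n]
3 segments change.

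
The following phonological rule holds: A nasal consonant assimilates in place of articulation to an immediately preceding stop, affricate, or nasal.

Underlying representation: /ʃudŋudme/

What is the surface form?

/ŋ/ after /d/ (alveolar) → [n]
/m/ after /d/ (alveolar) → [n]

[ʃudnudne]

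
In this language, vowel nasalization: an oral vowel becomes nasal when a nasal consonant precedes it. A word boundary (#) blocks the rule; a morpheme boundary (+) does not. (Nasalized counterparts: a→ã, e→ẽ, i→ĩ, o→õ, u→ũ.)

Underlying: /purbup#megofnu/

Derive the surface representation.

/e/ after nasal /m/ → [ẽ]
/u/ after nasal /n/ → [ũ]

[purbup#mẽgofnũ]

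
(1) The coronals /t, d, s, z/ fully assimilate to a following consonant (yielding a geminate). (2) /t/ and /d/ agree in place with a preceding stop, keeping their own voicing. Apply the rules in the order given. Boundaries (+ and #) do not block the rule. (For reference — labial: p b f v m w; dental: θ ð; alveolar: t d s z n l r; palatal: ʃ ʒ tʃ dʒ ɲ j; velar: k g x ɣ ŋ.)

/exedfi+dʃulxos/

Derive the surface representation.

Rule 1: /d/ before /f/ → [f] (total assimilation)
Rule 1: /d/ before /ʃ/ → [ʃ] (total assimilation)
After rule 1: exeffi+ʃʃulxos
Rule 2: no segment meets the rule's conditions; no change.

[exeffi+ʃʃulxos]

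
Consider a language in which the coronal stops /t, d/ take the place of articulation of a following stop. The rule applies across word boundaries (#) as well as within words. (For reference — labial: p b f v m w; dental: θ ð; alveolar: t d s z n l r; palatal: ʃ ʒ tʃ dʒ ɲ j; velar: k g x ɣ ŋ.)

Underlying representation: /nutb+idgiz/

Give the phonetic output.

[nupb+iggiz]

/t/ before /b/ (labial) → [p]
/d/ before /g/ (velar) → [g]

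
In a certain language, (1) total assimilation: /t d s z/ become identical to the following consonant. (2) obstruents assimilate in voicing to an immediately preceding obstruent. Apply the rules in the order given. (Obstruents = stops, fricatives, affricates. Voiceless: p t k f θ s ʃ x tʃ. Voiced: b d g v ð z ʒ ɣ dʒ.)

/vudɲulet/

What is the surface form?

[vuɲɲulet]

Rule 1: /d/ before /ɲ/ → [ɲ] (total assimilation)
After rule 1: vuɲɲulet
Rule 2: no segment meets the rule's conditions; no change.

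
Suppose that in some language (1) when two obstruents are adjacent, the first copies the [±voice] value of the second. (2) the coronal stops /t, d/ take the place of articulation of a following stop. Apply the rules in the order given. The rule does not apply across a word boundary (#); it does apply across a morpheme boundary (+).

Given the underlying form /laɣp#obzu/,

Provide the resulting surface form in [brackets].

[laxp#obzu]

Rule 1: /ɣ/ before /p/ (voiceless) → [x]
After rule 1: laxp#obzu
Rule 2: no segment meets the rule's conditions; no change.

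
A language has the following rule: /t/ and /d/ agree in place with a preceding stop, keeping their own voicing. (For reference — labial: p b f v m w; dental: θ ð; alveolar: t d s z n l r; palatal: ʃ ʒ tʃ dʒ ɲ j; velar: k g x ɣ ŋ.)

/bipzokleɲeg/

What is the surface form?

[bipzokleɲeg]

no segment meets the rule's conditions; no change.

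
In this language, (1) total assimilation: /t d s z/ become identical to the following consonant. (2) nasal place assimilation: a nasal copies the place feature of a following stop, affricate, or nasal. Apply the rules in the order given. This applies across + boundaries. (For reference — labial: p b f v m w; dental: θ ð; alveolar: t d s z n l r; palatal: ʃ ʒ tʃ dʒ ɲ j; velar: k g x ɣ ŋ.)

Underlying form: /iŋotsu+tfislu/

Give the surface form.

Rule 1: /t/ before /s/ → [s] (total assimilation)
Rule 1: /t/ before /f/ → [f] (total assimilation)
Rule 1: /s/ before /l/ → [l] (total assimilation)
After rule 1: iŋossu+ffillu
Rule 2: no segment meets the rule's conditions; no change.

[iŋossu+ffillu]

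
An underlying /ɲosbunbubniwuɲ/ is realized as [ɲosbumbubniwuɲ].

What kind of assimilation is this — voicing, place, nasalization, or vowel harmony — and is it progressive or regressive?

/n/→[m].
Each target copies a feature from the following segment, so the direction is regressive.

place assimilation, regressive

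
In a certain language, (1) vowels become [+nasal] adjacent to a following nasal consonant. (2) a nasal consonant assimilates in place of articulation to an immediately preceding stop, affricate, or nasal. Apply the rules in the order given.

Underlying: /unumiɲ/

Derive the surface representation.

Rule 1: /u/ before nasal /n/ → [ũ]
Rule 1: /u/ before nasal /m/ → [ũ]
Rule 1: /i/ before nasal /ɲ/ → [ĩ]
After rule 1: ũnũmĩɲ
Rule 2: no segment meets the rule's conditions; no change.

[ũnũmĩɲ]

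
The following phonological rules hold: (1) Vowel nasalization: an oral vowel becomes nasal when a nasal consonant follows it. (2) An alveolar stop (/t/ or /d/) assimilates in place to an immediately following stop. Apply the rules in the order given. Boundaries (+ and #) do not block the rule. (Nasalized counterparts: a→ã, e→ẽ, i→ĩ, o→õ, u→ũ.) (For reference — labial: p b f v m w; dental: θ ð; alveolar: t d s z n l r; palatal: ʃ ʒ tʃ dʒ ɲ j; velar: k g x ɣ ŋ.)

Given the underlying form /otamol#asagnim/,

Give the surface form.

Rule 1: /a/ before nasal /m/ → [ã]
Rule 1: /i/ before nasal /m/ → [ĩ]
After rule 1: otãmol#asagnĩm
Rule 2: no segment meets the rule's conditions; no change.

[otãmol#asagnĩm]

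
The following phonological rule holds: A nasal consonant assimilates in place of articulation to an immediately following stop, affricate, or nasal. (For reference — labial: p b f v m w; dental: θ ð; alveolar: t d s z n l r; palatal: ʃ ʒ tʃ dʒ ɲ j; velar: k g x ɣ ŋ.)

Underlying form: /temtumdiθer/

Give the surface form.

/m/ before /t/ (alveolar) → [n]
/m/ before /d/ (alveolar) → [n]

[tentundiθer]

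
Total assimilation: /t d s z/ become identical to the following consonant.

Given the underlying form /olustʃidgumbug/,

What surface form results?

[olutʃtʃiggumbug]

/s/ before /tʃ/ → [tʃ] (total assimilation)
/d/ before /g/ → [g] (total assimilation)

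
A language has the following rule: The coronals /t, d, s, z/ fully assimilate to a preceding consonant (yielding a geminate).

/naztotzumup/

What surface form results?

[nazzottumup]

/t/ after /z/ → [z] (total assimilation)
/z/ after /t/ → [t] (total assimilation)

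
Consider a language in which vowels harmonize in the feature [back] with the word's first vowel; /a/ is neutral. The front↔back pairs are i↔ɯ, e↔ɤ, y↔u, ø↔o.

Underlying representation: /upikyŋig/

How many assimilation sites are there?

/i/ harmonizes with /u/ ([+back]) → [ɯ]
/y/ harmonizes with /u/ ([+back]) → [u]
/i/ harmonizes with /u/ ([+back]) → [ɯ]
3 segments change.

3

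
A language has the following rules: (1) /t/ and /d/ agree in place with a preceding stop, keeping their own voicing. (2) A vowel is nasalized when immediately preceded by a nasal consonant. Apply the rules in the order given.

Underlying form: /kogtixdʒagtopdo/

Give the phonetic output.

[kogkixdʒagkopbo]

Rule 1: /t/ after /g/ (velar) → [k]
Rule 1: /t/ after /g/ (velar) → [k]
Rule 1: /d/ after /p/ (labial) → [b]
After rule 1: kogkixdʒagkopbo
Rule 2: no segment meets the rule's conditions; no change.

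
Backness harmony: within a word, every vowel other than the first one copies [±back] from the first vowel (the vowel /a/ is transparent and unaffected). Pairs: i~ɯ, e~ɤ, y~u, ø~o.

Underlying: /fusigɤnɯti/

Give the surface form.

[fusɯgɤnɯtɯ]

/i/ harmonizes with /u/ ([+back]) → [ɯ]
/i/ harmonizes with /u/ ([+back]) → [ɯ]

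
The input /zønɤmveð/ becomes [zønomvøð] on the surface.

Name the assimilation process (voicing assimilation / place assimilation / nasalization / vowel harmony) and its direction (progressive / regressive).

vowel harmony, progressive

/ɤ/→[o] /e/→[ø].
Vowels agree with the first vowel, so the harmony is progressive.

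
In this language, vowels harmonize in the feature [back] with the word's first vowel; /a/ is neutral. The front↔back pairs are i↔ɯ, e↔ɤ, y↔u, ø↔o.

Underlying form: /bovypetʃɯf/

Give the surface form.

/y/ harmonizes with /o/ ([+back]) → [u]
/e/ harmonizes with /o/ ([+back]) → [ɤ]

[bovupɤtʃɯf]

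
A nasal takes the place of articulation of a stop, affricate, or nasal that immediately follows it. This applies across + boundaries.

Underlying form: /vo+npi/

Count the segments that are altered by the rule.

/n/ before /p/ (labial) → [m]
1 segment changes.

1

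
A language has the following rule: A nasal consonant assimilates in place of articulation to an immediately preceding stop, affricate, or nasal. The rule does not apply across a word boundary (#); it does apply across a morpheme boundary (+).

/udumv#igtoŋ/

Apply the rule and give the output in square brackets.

no segment meets the rule's conditions; no change.

[udumv#igtoŋ]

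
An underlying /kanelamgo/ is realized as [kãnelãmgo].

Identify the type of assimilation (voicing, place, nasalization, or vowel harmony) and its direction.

/a/→[ã] /a/→[ã].
Each target copies a feature from the following segment, so the direction is regressive.

nasalization, regressive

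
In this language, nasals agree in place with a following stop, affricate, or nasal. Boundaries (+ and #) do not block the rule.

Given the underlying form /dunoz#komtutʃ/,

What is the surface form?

[dunoz#kontutʃ]

/m/ before /t/ (alveolar) → [n]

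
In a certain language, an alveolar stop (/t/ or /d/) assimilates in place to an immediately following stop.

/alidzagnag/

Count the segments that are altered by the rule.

No segment meets the rule's conditions.

0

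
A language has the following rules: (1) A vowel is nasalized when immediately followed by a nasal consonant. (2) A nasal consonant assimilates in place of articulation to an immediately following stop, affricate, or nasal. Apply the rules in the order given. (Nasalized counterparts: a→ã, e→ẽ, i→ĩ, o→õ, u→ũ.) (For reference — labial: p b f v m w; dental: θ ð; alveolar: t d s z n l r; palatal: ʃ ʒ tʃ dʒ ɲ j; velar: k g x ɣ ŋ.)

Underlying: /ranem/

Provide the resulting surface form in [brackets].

[rãnẽm]

Rule 1: /a/ before nasal /n/ → [ã]
Rule 1: /e/ before nasal /m/ → [ẽ]
After rule 1: rãnẽm
Rule 2: no segment meets the rule's conditions; no change.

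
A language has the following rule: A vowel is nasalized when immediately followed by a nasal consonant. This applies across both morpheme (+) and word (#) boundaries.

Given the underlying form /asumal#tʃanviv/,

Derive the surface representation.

[asũmal#tʃãnviv]

/u/ before nasal /m/ → [ũ]
/a/ before nasal /n/ → [ã]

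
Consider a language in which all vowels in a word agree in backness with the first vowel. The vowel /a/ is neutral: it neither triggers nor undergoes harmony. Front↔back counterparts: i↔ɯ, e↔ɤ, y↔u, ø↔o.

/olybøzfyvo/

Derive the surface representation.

/y/ harmonizes with /o/ ([+back]) → [u]
/ø/ harmonizes with /o/ ([+back]) → [o]
/y/ harmonizes with /o/ ([+back]) → [u]

[olubozfuvo]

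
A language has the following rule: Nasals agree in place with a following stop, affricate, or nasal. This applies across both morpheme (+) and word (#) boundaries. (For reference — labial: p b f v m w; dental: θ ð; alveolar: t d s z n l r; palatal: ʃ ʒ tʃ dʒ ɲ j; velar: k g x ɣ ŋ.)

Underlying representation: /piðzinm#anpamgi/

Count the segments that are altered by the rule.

/n/ before /m/ (labial) → [m]
/n/ before /p/ (labial) → [m]
/m/ before /g/ (velar) → [ŋ]
3 segments change.

3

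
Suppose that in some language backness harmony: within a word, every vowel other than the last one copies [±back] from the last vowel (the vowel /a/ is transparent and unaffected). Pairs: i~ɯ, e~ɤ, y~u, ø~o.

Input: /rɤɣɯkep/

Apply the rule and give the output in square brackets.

/ɤ/ harmonizes with /e/ ([-back]) → [e]
/ɯ/ harmonizes with /e/ ([-back]) → [i]

[reɣikep]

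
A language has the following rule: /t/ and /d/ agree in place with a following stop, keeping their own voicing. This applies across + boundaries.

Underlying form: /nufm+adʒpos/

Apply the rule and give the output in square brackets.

[nufm+adʒpos]

no segment meets the rule's conditions; no change.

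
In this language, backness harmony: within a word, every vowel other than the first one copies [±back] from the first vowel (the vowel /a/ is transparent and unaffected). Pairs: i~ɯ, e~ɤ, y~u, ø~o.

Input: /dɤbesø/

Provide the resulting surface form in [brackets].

[dɤbɤso]

/e/ harmonizes with /ɤ/ ([+back]) → [ɤ]
/ø/ harmonizes with /ɤ/ ([+back]) → [o]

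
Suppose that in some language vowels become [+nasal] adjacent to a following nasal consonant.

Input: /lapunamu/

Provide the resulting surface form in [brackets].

[lapũnãmu]

/u/ before nasal /n/ → [ũ]
/a/ before nasal /m/ → [ã]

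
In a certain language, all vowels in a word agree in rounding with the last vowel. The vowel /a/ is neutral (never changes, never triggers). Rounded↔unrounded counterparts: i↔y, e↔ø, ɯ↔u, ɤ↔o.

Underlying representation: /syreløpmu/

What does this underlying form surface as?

[syrøløpmu]

/e/ harmonizes with /u/ ([+round]) → [ø]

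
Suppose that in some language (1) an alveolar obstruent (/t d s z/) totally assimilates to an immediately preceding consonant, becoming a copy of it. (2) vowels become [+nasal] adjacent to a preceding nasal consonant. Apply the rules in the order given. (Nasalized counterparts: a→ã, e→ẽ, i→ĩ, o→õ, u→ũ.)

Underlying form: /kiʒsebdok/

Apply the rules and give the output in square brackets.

[kiʒʒebbok]

Rule 1: /s/ after /ʒ/ → [ʒ] (total assimilation)
Rule 1: /d/ after /b/ → [b] (total assimilation)
After rule 1: kiʒʒebbok
Rule 2: no segment meets the rule's conditions; no change.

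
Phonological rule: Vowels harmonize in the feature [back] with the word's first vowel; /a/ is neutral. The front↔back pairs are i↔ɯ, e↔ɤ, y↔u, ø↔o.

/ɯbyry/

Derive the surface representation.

/y/ harmonizes with /ɯ/ ([+back]) → [u]
/y/ harmonizes with /ɯ/ ([+back]) → [u]

[ɯburu]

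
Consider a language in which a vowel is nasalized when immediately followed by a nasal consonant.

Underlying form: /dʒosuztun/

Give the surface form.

[dʒosuztũn]

/u/ before nasal /n/ → [ũ]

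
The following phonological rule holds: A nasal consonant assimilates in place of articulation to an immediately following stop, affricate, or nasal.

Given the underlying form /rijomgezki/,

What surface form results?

[rijoŋgezki]

/m/ before /g/ (velar) → [ŋ]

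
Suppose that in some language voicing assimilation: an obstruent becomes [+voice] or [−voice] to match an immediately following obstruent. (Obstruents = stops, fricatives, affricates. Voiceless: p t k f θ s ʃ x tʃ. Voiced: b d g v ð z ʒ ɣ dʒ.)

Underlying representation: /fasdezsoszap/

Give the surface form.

[fazdessozzap]

/s/ before /d/ (voiced) → [z]
/z/ before /s/ (voiceless) → [s]
/s/ before /z/ (voiced) → [z]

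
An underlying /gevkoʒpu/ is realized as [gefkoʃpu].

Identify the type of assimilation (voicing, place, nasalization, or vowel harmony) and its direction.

voicing assimilation, regressive

/v/→[f] /ʒ/→[ʃ].
Each target copies a feature from the following segment, so the direction is regressive.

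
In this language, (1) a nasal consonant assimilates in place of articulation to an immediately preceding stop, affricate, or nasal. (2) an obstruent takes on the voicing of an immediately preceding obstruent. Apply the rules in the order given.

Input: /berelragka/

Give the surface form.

Rule 1: no segment meets the rule's conditions; no change.
After rule 1: berelragka
Rule 2: /k/ after /g/ (voiced) → [g]

[berelragga]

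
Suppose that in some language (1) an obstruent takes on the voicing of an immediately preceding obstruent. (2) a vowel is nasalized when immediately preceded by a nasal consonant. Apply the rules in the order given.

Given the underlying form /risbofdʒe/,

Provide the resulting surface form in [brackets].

[rispoftʃe]

Rule 1: /b/ after /s/ (voiceless) → [p]
Rule 1: /dʒ/ after /f/ (voiceless) → [tʃ]
After rule 1: rispoftʃe
Rule 2: no segment meets the rule's conditions; no change.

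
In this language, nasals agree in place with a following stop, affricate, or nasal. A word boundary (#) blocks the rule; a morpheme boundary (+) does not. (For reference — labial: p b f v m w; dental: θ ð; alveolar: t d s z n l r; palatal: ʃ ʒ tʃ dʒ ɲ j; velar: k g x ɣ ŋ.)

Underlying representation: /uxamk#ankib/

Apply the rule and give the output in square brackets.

/m/ before /k/ (velar) → [ŋ]
/n/ before /k/ (velar) → [ŋ]

[uxaŋk#aŋkib]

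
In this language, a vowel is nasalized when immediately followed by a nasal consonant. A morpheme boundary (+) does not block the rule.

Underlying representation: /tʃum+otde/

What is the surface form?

[tʃũm+otde]

/u/ before nasal /m/ → [ũ]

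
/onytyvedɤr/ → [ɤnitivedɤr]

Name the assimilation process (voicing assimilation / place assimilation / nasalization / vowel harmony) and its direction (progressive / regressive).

vowel harmony, regressive

/o/→[ɤ] /y/→[i] /y/→[i].
Vowels agree with the last vowel, so the harmony is regressive.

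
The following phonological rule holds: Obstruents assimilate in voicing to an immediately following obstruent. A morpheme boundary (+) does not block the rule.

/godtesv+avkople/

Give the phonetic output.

[gottezv+afkople]

/d/ before /t/ (voiceless) → [t]
/s/ before /v/ (voiced) → [z]
/v/ before /k/ (voiceless) → [f]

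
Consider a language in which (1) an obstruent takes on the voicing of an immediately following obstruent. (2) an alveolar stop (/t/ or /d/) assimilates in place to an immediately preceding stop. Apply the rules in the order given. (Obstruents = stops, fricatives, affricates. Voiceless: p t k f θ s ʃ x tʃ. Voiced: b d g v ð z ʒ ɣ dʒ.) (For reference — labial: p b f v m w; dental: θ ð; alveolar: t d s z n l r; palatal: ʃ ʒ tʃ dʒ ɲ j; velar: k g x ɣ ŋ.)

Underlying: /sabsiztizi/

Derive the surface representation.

Rule 1: /b/ before /s/ (voiceless) → [p]
Rule 1: /z/ before /t/ (voiceless) → [s]
After rule 1: sapsistizi
Rule 2: no segment meets the rule's conditions; no change.

[sapsistizi]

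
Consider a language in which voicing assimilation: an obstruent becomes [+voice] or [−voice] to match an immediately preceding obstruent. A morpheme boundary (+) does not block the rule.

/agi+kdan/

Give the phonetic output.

/d/ after /k/ (voiceless) → [t]

[agi+ktan]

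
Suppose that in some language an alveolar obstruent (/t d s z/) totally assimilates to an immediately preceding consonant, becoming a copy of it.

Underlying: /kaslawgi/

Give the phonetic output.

no segment meets the rule's conditions; no change.

[kaslawgi]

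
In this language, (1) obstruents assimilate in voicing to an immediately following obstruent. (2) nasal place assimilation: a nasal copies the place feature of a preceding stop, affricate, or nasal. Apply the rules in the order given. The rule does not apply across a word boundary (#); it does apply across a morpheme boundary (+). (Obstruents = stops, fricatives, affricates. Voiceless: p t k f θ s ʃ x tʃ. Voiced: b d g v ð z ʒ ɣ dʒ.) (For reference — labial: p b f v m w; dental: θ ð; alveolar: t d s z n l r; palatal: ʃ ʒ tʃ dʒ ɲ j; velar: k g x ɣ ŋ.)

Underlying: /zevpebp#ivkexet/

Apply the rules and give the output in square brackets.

[zefpepp#ifkexet]

Rule 1: /v/ before /p/ (voiceless) → [f]
Rule 1: /b/ before /p/ (voiceless) → [p]
Rule 1: /v/ before /k/ (voiceless) → [f]
After rule 1: zefpepp#ifkexet
Rule 2: no segment meets the rule's conditions; no change.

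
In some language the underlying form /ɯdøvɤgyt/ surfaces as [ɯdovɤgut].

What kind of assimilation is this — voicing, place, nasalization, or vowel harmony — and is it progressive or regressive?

/ø/→[o] /y/→[u].
Vowels agree with the first vowel, so the harmony is progressive.

vowel harmony, progressive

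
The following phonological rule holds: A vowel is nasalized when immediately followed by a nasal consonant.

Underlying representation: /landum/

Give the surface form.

[lãndũm]

/a/ before nasal /n/ → [ã]
/u/ before nasal /m/ → [ũ]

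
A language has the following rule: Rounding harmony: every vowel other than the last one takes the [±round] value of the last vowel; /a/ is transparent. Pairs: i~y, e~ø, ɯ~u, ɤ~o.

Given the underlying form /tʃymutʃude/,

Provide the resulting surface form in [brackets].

[tʃimɯtʃɯde]

/y/ harmonizes with /e/ ([-round]) → [i]
/u/ harmonizes with /e/ ([-round]) → [ɯ]
/u/ harmonizes with /e/ ([-round]) → [ɯ]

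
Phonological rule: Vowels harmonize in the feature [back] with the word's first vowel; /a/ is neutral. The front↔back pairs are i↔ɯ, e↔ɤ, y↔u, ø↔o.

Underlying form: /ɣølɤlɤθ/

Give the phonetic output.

[ɣøleleθ]

/ɤ/ harmonizes with /ø/ ([-back]) → [e]
/ɤ/ harmonizes with /ø/ ([-back]) → [e]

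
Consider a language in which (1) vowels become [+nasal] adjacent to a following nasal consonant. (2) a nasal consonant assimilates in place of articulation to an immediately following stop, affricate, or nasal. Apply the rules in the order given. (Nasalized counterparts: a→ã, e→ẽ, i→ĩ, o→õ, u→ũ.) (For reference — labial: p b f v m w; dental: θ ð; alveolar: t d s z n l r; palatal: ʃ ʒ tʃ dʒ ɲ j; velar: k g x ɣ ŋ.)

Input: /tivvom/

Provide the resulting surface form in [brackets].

[tivvõm]

Rule 1: /o/ before nasal /m/ → [õ]
After rule 1: tivvõm
Rule 2: no segment meets the rule's conditions; no change.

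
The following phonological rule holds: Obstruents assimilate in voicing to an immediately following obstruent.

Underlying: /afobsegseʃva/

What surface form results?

[afopsekseʒva]

/b/ before /s/ (voiceless) → [p]
/g/ before /s/ (voiceless) → [k]
/ʃ/ before /v/ (voiced) → [ʒ]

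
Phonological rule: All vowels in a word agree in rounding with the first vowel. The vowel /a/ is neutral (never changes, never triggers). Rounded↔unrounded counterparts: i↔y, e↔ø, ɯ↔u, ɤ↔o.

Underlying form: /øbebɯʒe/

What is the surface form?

[øbøbuʒø]

/e/ harmonizes with /ø/ ([+round]) → [ø]
/ɯ/ harmonizes with /ø/ ([+round]) → [u]
/e/ harmonizes with /ø/ ([+round]) → [ø]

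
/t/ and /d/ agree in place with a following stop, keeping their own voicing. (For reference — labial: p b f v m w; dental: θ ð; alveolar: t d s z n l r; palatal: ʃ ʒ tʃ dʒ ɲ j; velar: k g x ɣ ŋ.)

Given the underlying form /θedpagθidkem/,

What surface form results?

[θebpagθigkem]

/d/ before /p/ (labial) → [b]
/d/ before /k/ (velar) → [g]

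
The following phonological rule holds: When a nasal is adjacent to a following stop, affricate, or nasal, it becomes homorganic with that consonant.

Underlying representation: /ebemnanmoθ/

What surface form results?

/m/ before /n/ (alveolar) → [n]
/n/ before /m/ (labial) → [m]

[ebennammoθ]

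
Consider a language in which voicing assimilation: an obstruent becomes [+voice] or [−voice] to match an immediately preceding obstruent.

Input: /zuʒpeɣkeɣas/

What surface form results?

/p/ after /ʒ/ (voiced) → [b]
/k/ after /ɣ/ (voiced) → [g]

[zuʒbeɣgeɣas]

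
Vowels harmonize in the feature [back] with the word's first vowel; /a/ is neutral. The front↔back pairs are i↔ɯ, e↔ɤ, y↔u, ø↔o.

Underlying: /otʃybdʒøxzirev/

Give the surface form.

/y/ harmonizes with /o/ ([+back]) → [u]
/ø/ harmonizes with /o/ ([+back]) → [o]
/i/ harmonizes with /o/ ([+back]) → [ɯ]
/e/ harmonizes with /o/ ([+back]) → [ɤ]

[otʃubdʒoxzɯrɤv]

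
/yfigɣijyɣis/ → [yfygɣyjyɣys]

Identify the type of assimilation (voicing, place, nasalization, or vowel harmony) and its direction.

/i/→[y] /i/→[y] /i/→[y].
Vowels agree with the first vowel, so the harmony is progressive.

vowel harmony, progressive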